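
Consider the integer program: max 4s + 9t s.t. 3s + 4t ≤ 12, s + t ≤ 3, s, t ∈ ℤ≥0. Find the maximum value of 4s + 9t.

27

(s,t)=(0,3): 3·0+4·3=12≤12, 1·0+1·3=3≤3, objective 27.
(s,t)=(1,2): 3·1+4·2=11≤12, 1·1+1·2=3≤3, objective 22.
(s,t)=(0,2): 3·0+4·2=8≤12, 1·0+1·2=2≤3, objective 18.
No feasible integer point exceeds 27.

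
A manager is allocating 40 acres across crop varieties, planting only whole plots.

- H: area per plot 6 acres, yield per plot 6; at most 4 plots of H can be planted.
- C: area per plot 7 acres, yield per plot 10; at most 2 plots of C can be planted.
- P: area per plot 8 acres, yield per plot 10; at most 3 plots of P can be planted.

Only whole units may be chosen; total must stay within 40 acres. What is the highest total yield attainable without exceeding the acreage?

50

Take 2×C and 3×P: area 38 ≤ 40, yield 2·10 + 3·10 = 50.
C has the best ratio (10/7) and is taken to its limit of 2; remaining capacity is filled optimally with the others.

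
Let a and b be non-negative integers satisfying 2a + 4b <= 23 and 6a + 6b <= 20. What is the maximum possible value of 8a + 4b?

The continuous relaxation peaks at (3.33, 0) with value 26.67; rounding to a feasible lattice point costs some objective.
(a,b)=(3,0): 2·3+4·0=6≤23, 6·3+6·0=18≤20, objective 24.
(a,b)=(2,1): 2·2+4·1=8≤23, 6·2+6·1=18≤20, objective 20.
No feasible integer point exceeds 24.

24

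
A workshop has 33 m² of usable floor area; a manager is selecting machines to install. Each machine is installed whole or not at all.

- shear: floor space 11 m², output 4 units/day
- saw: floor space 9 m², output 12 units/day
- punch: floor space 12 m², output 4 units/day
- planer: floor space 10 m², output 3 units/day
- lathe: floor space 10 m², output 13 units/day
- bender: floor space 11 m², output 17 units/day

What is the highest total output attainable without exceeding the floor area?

42

Allowing fractional choices, the relaxed optimum would be about 43.1, but machines are indivisible.
saw + lathe + bender: floor space 9 + 10 + 11 = 30 ≤ 33, output 12 + 13 + 17 = 42.
shear + lathe + bender: floor space 11 + 10 + 11 = 32 ≤ 33, output 4 + 13 + 17 = 34.
Best is saw, lathe, and bender with total output 42.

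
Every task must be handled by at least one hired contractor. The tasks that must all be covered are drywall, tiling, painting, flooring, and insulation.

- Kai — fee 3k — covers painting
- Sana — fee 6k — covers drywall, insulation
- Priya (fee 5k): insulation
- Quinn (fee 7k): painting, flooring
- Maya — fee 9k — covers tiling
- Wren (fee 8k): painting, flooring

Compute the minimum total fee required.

The greedy cost-per-new-task heuristic would pick Kai, Sana, Quinn, and Maya for 25, but a cheaper cover exists.
Choose Sana, Quinn, and Maya: together they cover drywall, tiling, painting, flooring, insulation — every task.
Total fee: 6 + 7 + 9 = 22.
No cover costs less than 22.

22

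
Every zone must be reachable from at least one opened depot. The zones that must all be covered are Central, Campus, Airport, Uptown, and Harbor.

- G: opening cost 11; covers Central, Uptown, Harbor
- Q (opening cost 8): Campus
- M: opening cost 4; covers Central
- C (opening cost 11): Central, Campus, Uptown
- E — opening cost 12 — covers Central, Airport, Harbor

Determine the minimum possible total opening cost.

23

This is a weighted set-cover instance.
Choose C and E: together they cover Central, Campus, Airport, Uptown, Harbor — every zone.
Total opening cost: 11 + 12 = 23.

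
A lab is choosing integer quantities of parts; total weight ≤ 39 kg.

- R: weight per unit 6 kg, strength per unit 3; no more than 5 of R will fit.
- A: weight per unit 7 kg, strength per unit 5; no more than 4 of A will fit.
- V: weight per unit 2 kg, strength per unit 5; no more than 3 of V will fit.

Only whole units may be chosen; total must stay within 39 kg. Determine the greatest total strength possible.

36

4×A and 3×V: weight 34 ≤ 39, strength 4·5 + 3·5 = 35.
2×R, 3×A, and 3×V: weight 39 ≤ 39, strength 2·3 + 3·5 + 3·5 = 36.
Best is 36.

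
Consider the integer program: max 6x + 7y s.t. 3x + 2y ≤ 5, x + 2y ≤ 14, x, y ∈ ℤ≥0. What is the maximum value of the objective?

14

Relaxing integrality, the LP optimum is 17.50 at (x,y) = (0, 2.5), which is not an integer point.
(x,y)=(0,2): 3·0+2·2=4≤5, 1·0+2·2=4≤14, objective 14.
(x,y)=(1,1): 3·1+2·1=5≤5, 1·1+2·1=3≤14, objective 13.
(x,y)=(0,1): 3·0+2·1=2≤5, 1·0+2·1=2≤14, objective 7.
The best lattice point is (0,2), giving 14.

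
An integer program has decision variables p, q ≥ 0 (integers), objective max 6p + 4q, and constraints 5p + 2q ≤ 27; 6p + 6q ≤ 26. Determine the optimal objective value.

24

The continuous relaxation peaks at (4.33, 0) with value 26.00; rounding to a feasible lattice point costs some objective.
(p,q)=(4,0) is feasible, giving 24.
(p,q)=(3,1) is feasible, giving 22.
No feasible integer point exceeds 24.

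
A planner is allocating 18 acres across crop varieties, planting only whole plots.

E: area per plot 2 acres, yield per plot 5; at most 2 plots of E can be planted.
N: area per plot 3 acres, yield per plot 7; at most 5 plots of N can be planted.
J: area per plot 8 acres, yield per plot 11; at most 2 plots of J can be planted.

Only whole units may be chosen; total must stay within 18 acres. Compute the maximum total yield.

2×E and 4×N: area 16 ≤ 18, yield 2·5 + 4·7 = 38.
1×E and 5×N: area 17 ≤ 18, yield 1·5 + 5·7 = 40.
Best is 40.

40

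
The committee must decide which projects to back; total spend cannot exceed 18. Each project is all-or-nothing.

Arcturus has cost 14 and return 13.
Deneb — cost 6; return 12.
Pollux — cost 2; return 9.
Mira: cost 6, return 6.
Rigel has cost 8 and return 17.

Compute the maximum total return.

38

Treat it as a binary knapsack problem.
Allowing fractional choices, the relaxed optimum would be about 40.0, but projects are indivisible.
Deneb + Pollux + Rigel: cost 6 + 2 + 8 = 16 ≤ 18, return 12 + 9 + 17 = 38.
Pollux + Mira + Rigel: cost 2 + 6 + 8 = 16 ≤ 18, return 9 + 6 + 17 = 32.
Best is Deneb, Pollux, and Rigel with total return 38.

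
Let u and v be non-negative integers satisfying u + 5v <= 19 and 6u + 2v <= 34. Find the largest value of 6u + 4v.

38

(u,v)=(5,2): 1·5+5·2=15≤19, 6·5+2·2=34≤34, objective 38.
(u,v)=(4,3): 1·4+5·3=19≤19, 6·4+2·3=30≤34, objective 36.
(u,v)=(5,1): 1·5+5·1=10≤19, 6·5+2·1=32≤34, objective 34.
The best lattice point is (5,2), giving 38.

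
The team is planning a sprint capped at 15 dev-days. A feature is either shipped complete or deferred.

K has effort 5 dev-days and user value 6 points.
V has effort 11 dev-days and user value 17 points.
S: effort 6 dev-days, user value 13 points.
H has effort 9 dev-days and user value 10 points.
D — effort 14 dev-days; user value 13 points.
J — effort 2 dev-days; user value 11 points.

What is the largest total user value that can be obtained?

Allowing fractional choices, the relaxed optimum would be about 34.8, but features are indivisible.
V + J: effort 11 + 2 = 13 ≤ 15, user value 17 + 11 = 28.
K + S + J: effort 5 + 6 + 2 = 13 ≤ 15, user value 6 + 13 + 11 = 30.
Best is K, S, and J with total user value 30.

30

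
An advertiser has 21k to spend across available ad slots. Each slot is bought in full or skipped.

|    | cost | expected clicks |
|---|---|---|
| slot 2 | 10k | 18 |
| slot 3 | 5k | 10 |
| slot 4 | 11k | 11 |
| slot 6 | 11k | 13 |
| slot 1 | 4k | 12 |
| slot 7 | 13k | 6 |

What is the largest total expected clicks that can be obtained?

slot 2 + slot 3 + slot 1: cost 10 + 5 + 4 = 19 ≤ 21, expected clicks 18 + 10 + 12 = 40.
slot 3 + slot 6 + slot 1: cost 5 + 11 + 4 = 20 ≤ 21, expected clicks 10 + 13 + 12 = 35.
Best is slot 2, slot 3, and slot 1 with total expected clicks 40.

40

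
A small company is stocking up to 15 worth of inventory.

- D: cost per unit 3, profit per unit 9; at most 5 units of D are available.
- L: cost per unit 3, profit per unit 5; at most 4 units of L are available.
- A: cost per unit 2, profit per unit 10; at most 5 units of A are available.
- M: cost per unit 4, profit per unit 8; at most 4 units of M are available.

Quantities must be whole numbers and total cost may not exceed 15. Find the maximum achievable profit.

This is a bounded integer knapsack.
A has the best ratio (10/2); taking only A gives at most 5×10 = 50 (stopped by the supply cap of 5).
Mixing does better — 1×D and 5×A: cost 13 ≤ 15, profit 1·9 + 5·10 = 59.

59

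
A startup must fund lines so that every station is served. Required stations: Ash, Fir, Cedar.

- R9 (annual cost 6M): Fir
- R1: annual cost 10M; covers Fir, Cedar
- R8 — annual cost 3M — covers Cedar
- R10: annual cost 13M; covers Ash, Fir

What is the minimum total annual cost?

16

This is a weighted set-cover instance.
Choose R8 and R10: together they cover Ash, Fir, Cedar — every station.
Total annual cost: 3 + 13 = 16.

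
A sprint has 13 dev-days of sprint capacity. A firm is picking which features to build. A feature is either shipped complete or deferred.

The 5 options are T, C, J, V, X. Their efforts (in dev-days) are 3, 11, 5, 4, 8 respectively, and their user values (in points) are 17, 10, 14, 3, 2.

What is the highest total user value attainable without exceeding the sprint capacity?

Treat it as a binary knapsack problem.
Take T, J, and V: effort 3 + 5 + 4 = 12 ≤ 13, user value 17 + 14 + 3 = 34.
No other feasible combination does better.

34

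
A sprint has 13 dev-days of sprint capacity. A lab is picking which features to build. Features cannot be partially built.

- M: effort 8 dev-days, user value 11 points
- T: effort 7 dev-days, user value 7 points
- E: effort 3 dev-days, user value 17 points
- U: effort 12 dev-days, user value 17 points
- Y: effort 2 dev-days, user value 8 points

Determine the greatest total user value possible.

36

Allowing fractional choices, the relaxed optimum would be about 36.3, but features are indivisible.
M + E + Y: effort 8 + 3 + 2 = 13 ≤ 13, user value 11 + 17 + 8 = 36.
M + E: effort 8 + 3 = 11 ≤ 13, user value 11 + 17 = 28.
T + E + Y: effort 7 + 3 + 2 = 12 ≤ 13, user value 7 + 17 + 8 = 32.
Best is M, E, and Y with total user value 36.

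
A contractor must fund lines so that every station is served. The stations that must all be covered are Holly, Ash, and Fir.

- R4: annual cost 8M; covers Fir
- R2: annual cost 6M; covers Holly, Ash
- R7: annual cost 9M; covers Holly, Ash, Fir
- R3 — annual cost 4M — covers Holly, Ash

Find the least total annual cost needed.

The greedy cost-per-new-station heuristic would pick R3 and R4 for 12, but a cheaper cover exists.
R7 alone covers Holly, Ash, Fir — every station.
Total annual cost: 9.
No cover costs less than 9.

9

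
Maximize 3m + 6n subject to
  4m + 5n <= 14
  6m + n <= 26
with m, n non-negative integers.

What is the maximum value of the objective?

15

(m,n)=(1,2): 4·1+5·2=14≤14, 6·1+1·2=8≤26, objective 15.
(m,n)=(2,1): 4·2+5·1=13≤14, 6·2+1·1=13≤26, objective 12.
(m,n)=(0,2): 4·0+5·2=10≤14, 6·0+1·2=2≤26, objective 12.
(m,n)=(1,1): 4·1+5·1=9≤14, 6·1+1·1=7≤26, objective 9.
The best lattice point is (1,2), giving 15.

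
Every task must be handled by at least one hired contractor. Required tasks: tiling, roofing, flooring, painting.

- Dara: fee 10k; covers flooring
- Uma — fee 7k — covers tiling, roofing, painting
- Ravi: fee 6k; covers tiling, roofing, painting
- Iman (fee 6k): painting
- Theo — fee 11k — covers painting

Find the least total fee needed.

Choose Dara and Ravi: together they cover tiling, roofing, flooring, painting — every task.
Total fee: 10 + 6 = 16.
No cover costs less than 16.

16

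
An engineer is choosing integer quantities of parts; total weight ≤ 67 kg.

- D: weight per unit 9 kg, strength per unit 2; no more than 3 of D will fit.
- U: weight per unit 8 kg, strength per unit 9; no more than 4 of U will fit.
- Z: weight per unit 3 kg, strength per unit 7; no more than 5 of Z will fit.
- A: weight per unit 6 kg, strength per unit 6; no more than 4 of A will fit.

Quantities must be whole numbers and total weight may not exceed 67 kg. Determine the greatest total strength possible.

Take 4×U, 5×Z, and 3×A: weight 65 ≤ 67, strength 4·9 + 5·7 + 3·6 = 89.
Z has the best ratio (7/3) and is taken to its limit of 5; remaining capacity is filled optimally with the others.

89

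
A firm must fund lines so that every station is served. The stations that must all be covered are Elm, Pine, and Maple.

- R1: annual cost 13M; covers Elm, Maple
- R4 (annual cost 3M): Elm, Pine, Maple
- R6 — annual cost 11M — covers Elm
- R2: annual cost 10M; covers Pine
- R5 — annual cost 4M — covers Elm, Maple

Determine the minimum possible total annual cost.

3

R4 alone covers Elm, Pine, Maple — every station.
Total annual cost: 3.
No cover costs less than 3.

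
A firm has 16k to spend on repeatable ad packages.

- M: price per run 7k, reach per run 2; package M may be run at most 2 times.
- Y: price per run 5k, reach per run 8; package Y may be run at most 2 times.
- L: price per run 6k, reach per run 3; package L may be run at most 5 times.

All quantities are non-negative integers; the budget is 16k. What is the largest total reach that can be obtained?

19

2×Y: price 10 ≤ 16, reach 2·8 = 16.
2×Y and 1×L: price 16 ≤ 16, reach 2·8 + 1·3 = 19.
Best is 19.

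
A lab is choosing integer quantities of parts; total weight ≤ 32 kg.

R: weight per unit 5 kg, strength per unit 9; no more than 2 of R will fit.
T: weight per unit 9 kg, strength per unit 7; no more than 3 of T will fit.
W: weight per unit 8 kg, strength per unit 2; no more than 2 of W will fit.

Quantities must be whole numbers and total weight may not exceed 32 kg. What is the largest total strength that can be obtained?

This is a bounded integer knapsack.
R has the best ratio (9/5); taking only R gives at most 2×9 = 18 (stopped by the supply cap of 2).
Mixing does better — 2×R and 2×T: weight 28 ≤ 32, strength 2·9 + 2·7 = 32.

32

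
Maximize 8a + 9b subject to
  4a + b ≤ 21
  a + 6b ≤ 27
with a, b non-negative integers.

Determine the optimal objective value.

60

Relaxing integrality, the LP optimum is 68.48 at (a,b) = (4.3, 3.78), which is not an integer point.
(a,b)=(3,4): 4·3+1·4=16≤21, 1·3+6·4=27≤27, objective 60.
(a,b)=(4,3): 4·4+1·3=19≤21, 1·4+6·3=22≤27, objective 59.
(a,b)=(2,4): 4·2+1·4=12≤21, 1·2+6·4=26≤27, objective 52.
The best lattice point is (3,4), giving 60.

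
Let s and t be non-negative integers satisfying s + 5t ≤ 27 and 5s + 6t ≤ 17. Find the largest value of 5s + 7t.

19

Relaxing integrality, the LP optimum is 19.83 at (s,t) = (0, 2.83), which is not an integer point.
(s,t)=(1,2): 1·1+5·2=11≤27, 5·1+6·2=17≤17, objective 19.
(s,t)=(2,1): 1·2+5·1=7≤27, 5·2+6·1=16≤17, objective 17.
(s,t)=(0,2): 1·0+5·2=10≤27, 5·0+6·2=12≤17, objective 14.
(s,t)=(1,1): 1·1+5·1=6≤27, 5·1+6·1=11≤17, objective 12.
Maximum is 19 at (s,t)=(1,2).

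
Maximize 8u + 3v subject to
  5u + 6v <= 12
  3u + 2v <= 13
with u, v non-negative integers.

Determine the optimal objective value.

Relaxing integrality, the LP optimum is 19.20 at (u,v) = (2.4, 0), which is not an integer point.
(u,v)=(2,0) is feasible, giving 16.
(u,v)=(1,1) is feasible, giving 11.
(u,v)=(1,0) is feasible, giving 8.
No feasible integer point exceeds 16.

16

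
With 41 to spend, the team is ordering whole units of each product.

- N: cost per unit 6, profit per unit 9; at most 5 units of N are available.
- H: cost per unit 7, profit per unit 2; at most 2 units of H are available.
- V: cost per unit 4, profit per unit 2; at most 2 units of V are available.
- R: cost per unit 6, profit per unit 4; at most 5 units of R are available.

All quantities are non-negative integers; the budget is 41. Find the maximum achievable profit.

This is a bounded integer knapsack.
Take 5×N, 1×V, and 1×R: cost 40 ≤ 41, profit 5·9 + 1·2 + 1·4 = 51.
N has the best ratio (9/6) and is taken to its limit of 5; remaining capacity is filled optimally with the others.

51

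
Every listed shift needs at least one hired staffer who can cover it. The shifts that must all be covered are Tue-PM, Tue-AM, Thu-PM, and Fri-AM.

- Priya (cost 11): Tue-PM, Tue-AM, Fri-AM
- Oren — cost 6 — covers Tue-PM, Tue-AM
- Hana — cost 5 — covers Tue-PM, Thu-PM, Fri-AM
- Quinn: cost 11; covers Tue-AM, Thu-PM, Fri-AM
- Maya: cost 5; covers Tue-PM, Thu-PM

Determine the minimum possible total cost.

Choose Oren and Hana: together they cover Tue-PM, Tue-AM, Thu-PM, Fri-AM — every shift.
Total cost: 6 + 5 = 11.
No cover costs less than 11.

11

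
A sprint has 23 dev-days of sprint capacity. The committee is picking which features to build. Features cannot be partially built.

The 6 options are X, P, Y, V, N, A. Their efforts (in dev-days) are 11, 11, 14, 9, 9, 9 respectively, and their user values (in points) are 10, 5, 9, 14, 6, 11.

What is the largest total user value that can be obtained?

Allowing fractional choices, the relaxed optimum would be about 29.5, but features are indivisible.
Y + V: effort 14 + 9 = 23 ≤ 23, user value 9 + 14 = 23.
X + V: effort 11 + 9 = 20 ≤ 23, user value 10 + 14 = 24.
V + A: effort 9 + 9 = 18 ≤ 23, user value 14 + 11 = 25.
Best is V and A with total user value 25.

25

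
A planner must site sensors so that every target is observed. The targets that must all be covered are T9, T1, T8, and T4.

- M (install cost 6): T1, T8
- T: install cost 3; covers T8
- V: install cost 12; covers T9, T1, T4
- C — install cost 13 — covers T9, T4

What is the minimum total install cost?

Choose T and V: together they cover T9, T1, T8, T4 — every target.
Total install cost: 3 + 12 = 15.

15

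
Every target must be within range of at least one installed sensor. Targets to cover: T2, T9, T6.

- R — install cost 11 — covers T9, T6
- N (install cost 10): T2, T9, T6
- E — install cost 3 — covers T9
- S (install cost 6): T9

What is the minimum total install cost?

N alone covers T2, T9, T6 — every target.
Total install cost: 10.

10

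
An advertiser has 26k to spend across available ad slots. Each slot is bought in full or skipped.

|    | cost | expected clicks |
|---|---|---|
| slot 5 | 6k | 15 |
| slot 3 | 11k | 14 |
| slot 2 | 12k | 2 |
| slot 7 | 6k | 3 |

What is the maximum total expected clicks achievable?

Take slot 5, slot 3, and slot 7: cost 6 + 11 + 6 = 23 ≤ 26, expected clicks 15 + 14 + 3 = 32.
No other feasible combination does better.

32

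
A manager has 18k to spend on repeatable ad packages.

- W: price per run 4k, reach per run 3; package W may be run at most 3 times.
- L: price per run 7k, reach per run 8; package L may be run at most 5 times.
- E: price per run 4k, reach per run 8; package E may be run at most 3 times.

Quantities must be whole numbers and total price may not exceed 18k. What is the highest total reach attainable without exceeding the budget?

27

E has the best ratio (8/4); taking only E gives at most 3×8 = 24 (stopped by the supply cap of 3).
Mixing does better — 1×W and 3×E: price 16 ≤ 18, reach 1·3 + 3·8 = 27.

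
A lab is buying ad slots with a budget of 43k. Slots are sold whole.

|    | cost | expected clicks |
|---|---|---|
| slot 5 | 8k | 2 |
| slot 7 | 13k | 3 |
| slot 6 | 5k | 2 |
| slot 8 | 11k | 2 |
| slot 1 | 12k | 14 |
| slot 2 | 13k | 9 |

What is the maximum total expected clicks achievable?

This is an integer program with binary decision variables.
Take slot 7, slot 6, slot 1, and slot 2: cost 13 + 5 + 12 + 13 = 43 ≤ 43, expected clicks 3 + 2 + 14 + 9 = 28.
No other feasible combination does better.

28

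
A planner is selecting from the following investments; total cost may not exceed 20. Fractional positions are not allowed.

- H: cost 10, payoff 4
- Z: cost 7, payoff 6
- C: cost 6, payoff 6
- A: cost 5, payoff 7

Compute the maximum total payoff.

Take Z, C, and A: cost 7 + 6 + 5 = 18 ≤ 20, payoff 6 + 6 + 7 = 19.
No other feasible combination does better.

19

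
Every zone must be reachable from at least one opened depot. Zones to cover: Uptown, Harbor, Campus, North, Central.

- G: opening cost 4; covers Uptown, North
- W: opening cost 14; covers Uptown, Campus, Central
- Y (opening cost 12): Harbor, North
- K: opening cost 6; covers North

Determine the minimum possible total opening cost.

The greedy cost-per-new-zone heuristic would pick G, W, and Y for 30, but a cheaper cover exists.
Choose W and Y: together they cover Uptown, Harbor, Campus, North, Central — every zone.
Total opening cost: 14 + 12 = 26.
No cover costs less than 26.

26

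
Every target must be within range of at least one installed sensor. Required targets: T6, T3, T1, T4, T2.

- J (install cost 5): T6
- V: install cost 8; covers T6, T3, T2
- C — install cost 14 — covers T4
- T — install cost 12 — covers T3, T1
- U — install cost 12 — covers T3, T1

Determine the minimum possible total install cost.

34

This is an integer covering problem.
Choose V, C, and T: together they cover T6, T3, T1, T4, T2 — every target.
Total install cost: 8 + 14 + 12 = 34.
No cover costs less than 34.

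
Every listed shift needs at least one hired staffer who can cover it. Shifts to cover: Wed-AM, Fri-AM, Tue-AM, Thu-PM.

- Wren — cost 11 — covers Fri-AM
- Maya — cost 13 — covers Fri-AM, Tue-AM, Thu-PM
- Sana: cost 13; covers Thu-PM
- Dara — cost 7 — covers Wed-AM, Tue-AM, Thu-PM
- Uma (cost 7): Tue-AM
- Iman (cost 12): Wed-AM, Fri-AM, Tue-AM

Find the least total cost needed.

18

Choose Wren and Dara: together they cover Wed-AM, Fri-AM, Tue-AM, Thu-PM — every shift.
Total cost: 11 + 7 = 18.
No cover costs less than 18.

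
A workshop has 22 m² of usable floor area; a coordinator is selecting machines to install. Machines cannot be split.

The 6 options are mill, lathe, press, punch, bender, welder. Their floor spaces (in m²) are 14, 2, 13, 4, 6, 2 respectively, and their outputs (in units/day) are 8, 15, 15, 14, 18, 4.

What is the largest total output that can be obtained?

51

Allowing fractional choices, the relaxed optimum would be about 60.2, but machines are indivisible.
lathe + punch + bender + welder: floor space 2 + 4 + 6 + 2 = 14 ≤ 22, output 15 + 14 + 18 + 4 = 51.
lathe + press + bender: floor space 2 + 13 + 6 = 21 ≤ 22, output 15 + 15 + 18 = 48.
lathe + press + punch + welder: floor space 2 + 13 + 4 + 2 = 21 ≤ 22, output 15 + 15 + 14 + 4 = 48.
Best is lathe, punch, bender, and welder with total output 51.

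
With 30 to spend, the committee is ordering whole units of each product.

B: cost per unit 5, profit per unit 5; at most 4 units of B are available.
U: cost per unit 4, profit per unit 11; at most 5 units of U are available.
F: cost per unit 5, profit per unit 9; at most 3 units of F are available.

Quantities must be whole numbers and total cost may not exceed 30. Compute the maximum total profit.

This is a bounded integer knapsack.
U has the best ratio (11/4); taking only U gives at most 5×11 = 55 (stopped by the supply cap of 5).
Mixing does better — 5×U and 2×F: cost 30 ≤ 30, profit 5·11 + 2·9 = 73.

73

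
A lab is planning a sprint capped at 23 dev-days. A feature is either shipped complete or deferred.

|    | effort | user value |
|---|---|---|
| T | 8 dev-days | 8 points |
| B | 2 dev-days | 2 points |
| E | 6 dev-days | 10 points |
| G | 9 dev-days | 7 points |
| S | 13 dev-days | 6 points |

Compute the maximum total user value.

25

Take T, E, and G: effort 8 + 6 + 9 = 23 ≤ 23, user value 8 + 10 + 7 = 25.
No other feasible combination does better.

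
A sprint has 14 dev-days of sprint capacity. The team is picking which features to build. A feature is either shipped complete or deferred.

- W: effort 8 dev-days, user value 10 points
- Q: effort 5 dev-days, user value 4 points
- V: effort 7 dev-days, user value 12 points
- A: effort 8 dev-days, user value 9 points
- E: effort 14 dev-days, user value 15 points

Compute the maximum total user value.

16

Treat it as a binary knapsack problem.
Take Q and V: effort 5 + 7 = 12 ≤ 14, user value 4 + 12 = 16.
No other feasible combination does better.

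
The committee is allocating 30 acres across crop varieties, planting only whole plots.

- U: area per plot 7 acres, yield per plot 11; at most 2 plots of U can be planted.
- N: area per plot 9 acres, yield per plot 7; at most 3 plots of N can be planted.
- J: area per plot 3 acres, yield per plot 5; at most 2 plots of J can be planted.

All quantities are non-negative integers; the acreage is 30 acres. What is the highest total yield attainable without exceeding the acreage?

J has the best ratio (5/3); taking only J gives at most 2×5 = 10 (stopped by the supply cap of 2).
Mixing does better — 2×U, 1×N, and 2×J: area 29 ≤ 30, yield 2·11 + 1·7 + 2·5 = 39.

39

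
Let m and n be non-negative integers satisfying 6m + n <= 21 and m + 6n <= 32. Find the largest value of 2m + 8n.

The continuous relaxation peaks at (2.69, 4.89) with value 44.46; rounding to a feasible lattice point costs some objective.
(m,n)=(2,5): 6·2+1·5=17≤21, 1·2+6·5=32≤32, objective 44.
(m,n)=(1,5): 6·1+1·5=11≤21, 1·1+6·5=31≤32, objective 42.
Maximum is 44 at (m,n)=(2,5).

44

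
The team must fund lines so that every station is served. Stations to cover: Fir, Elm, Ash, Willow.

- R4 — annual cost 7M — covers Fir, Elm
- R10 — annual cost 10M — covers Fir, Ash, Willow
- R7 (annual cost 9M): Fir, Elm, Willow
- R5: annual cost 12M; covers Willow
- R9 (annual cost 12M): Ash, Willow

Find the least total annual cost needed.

The greedy cost-per-new-station heuristic would pick R7 and R10 for 19, but a cheaper cover exists.
Choose R4 and R10: together they cover Fir, Elm, Ash, Willow — every station.
Total annual cost: 7 + 10 = 17.
No cover costs less than 17.

17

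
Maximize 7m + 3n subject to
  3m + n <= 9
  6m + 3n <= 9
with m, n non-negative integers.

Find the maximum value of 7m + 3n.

10

(m,n)=(1,1): 3·1+1·1=4≤9, 6·1+3·1=9≤9, objective 10.
(m,n)=(1,0): 3·1+1·0=3≤9, 6·1+3·0=6≤9, objective 7.
(m,n)=(0,2): 3·0+1·2=2≤9, 6·0+3·2=6≤9, objective 6.
No feasible integer point exceeds 10.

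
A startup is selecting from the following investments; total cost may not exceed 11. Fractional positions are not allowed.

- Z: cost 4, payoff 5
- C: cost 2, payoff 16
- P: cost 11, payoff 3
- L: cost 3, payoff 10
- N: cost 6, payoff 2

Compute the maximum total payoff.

31

This is a 0-1 knapsack instance.
C + L + N: cost 2 + 3 + 6 = 11 ≤ 11, payoff 16 + 10 + 2 = 28.
C + L: cost 2 + 3 = 5 ≤ 11, payoff 16 + 10 = 26.
Z + C + L: cost 4 + 2 + 3 = 9 ≤ 11, payoff 5 + 16 + 10 = 31.
Best is Z, C, and L with total payoff 31.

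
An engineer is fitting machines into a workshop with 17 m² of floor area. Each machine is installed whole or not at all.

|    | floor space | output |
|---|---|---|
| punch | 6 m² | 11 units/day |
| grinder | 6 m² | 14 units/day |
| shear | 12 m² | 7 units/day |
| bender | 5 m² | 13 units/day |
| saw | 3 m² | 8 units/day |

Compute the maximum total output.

Allowing fractional choices, the relaxed optimum would be about 40.5, but machines are indivisible.
punch + grinder + saw: floor space 6 + 6 + 3 = 15 ≤ 17, output 11 + 14 + 8 = 33.
punch + grinder + bender: floor space 6 + 6 + 5 = 17 ≤ 17, output 11 + 14 + 13 = 38.
grinder + bender + saw: floor space 6 + 5 + 3 = 14 ≤ 17, output 14 + 13 + 8 = 35.
Best is punch, grinder, and bender with total output 38.

38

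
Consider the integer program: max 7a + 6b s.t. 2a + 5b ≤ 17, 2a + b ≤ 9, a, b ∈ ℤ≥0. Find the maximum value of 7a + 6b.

34

(a,b)=(4,1) is feasible, giving 34.
(a,b)=(3,2) is feasible, giving 33.
No feasible integer point exceeds 34.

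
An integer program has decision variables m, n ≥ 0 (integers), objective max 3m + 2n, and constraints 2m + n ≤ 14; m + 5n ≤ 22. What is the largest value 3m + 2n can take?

22

Relaxing integrality, the LP optimum is 22.67 at (m,n) = (5.33, 3.33), which is not an integer point.
(m,n)=(6,2): 2·6+1·2=14≤14, 1·6+5·2=16≤22, objective 22.
(m,n)=(5,3): 2·5+1·3=13≤14, 1·5+5·3=20≤22, objective 21.
(m,n)=(6,1): 2·6+1·1=13≤14, 1·6+5·1=11≤22, objective 20.
(m,n)=(5,2): 2·5+1·2=12≤14, 1·5+5·2=15≤22, objective 19.
The best lattice point is (6,2), giving 22.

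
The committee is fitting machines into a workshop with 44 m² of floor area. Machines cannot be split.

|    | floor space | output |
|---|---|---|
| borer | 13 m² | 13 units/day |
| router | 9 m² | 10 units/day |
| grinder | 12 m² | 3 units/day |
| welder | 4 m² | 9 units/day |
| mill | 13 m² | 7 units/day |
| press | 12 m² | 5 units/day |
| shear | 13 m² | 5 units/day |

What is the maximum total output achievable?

39

borer + router + welder + shear: floor space 13 + 9 + 4 + 13 = 39 ≤ 44, output 13 + 10 + 9 + 5 = 37.
borer + router + welder + press: floor space 13 + 9 + 4 + 12 = 38 ≤ 44, output 13 + 10 + 9 + 5 = 37.
borer + router + welder + mill: floor space 13 + 9 + 4 + 13 = 39 ≤ 44, output 13 + 10 + 9 + 7 = 39.
Best is borer, router, welder, and mill with total output 39.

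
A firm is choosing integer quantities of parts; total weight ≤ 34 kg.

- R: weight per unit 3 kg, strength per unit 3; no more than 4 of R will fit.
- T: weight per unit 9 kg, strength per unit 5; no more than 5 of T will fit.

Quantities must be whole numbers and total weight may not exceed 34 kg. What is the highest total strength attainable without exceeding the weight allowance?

22

R has the best ratio (3/3); taking only R gives at most 4×3 = 12 (stopped by the supply cap of 4).
Mixing does better — 4×R and 2×T: weight 30 ≤ 34, strength 4·3 + 2·5 = 22.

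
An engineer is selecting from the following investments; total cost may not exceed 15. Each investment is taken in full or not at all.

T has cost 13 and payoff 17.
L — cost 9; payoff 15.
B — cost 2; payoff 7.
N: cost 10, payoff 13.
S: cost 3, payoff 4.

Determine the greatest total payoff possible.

Allowing fractional choices, the relaxed optimum would be about 27.3, but investments are indivisible.
B + N + S: cost 2 + 10 + 3 = 15 ≤ 15, payoff 7 + 13 + 4 = 24.
T + B: cost 13 + 2 = 15 ≤ 15, payoff 17 + 7 = 24.
L + B + S: cost 9 + 2 + 3 = 14 ≤ 15, payoff 15 + 7 + 4 = 26.
Best is L, B, and S with total payoff 26.

26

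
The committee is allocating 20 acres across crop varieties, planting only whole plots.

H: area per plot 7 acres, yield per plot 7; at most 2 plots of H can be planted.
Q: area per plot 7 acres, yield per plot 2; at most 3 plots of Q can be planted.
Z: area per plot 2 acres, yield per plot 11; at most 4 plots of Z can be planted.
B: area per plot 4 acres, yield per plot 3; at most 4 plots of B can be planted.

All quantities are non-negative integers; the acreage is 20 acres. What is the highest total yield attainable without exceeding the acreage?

54

Z has the best ratio (11/2); taking only Z gives at most 4×11 = 44 (stopped by the supply cap of 4).
Mixing does better — 1×H, 4×Z, and 1×B: area 19 ≤ 20, yield 1·7 + 4·11 + 1·3 = 54.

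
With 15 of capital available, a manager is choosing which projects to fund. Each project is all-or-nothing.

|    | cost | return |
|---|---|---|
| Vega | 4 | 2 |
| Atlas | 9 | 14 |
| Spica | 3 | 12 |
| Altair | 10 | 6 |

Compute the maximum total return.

26

Atlas + Spica: cost 9 + 3 = 12 ≤ 15, return 14 + 12 = 26.
Spica + Altair: cost 3 + 10 = 13 ≤ 15, return 12 + 6 = 18.
Vega + Atlas: cost 4 + 9 = 13 ≤ 15, return 2 + 14 = 16.
Best is Atlas and Spica with total return 26.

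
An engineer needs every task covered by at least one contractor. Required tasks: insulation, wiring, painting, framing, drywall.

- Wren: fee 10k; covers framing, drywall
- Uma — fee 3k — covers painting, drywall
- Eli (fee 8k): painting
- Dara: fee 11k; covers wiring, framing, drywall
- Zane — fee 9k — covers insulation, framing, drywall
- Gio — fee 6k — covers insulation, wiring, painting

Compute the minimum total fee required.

15

This is an integer covering problem.
The greedy cost-per-new-task heuristic would pick Uma, Gio, and Zane for 18, but a cheaper cover exists.
Choose Zane and Gio: together they cover insulation, wiring, painting, framing, drywall — every task.
Total fee: 9 + 6 = 15.
No cover costs less than 15.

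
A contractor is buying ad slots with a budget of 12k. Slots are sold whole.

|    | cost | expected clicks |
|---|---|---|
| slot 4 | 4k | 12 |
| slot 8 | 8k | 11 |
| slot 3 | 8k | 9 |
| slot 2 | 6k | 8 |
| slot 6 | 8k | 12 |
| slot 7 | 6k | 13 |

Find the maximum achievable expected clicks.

Take slot 4 and slot 7: cost 4 + 6 = 10 ≤ 12, expected clicks 12 + 13 = 25.
No other feasible combination does better.

25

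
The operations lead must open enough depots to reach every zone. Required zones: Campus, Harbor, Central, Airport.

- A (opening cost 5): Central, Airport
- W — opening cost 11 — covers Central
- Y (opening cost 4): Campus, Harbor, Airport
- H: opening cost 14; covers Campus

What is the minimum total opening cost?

9

This is a weighted set-cover instance.
Choose A and Y: together they cover Campus, Harbor, Central, Airport — every zone.
Total opening cost: 5 + 4 = 9.
No cover costs less than 9.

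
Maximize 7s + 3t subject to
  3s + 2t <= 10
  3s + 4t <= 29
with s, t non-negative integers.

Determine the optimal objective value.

(s,t)=(3,0) is feasible, giving 21.
(s,t)=(2,1) is feasible, giving 17.
(s,t)=(2,0) is feasible, giving 14.
Maximum is 21 at (s,t)=(3,0).

21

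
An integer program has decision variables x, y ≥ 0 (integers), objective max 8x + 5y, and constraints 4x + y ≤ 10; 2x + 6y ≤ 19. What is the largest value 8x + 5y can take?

26

(x,y)=(2,2) is feasible, giving 26.
(x,y)=(2,1) is feasible, giving 21.
(x,y)=(1,2) is feasible, giving 18.
(x,y)=(0,3) is feasible, giving 15.
No feasible integer point exceeds 26.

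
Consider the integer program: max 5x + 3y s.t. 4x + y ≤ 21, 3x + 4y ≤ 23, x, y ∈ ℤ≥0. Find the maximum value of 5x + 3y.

Relaxing integrality, the LP optimum is 30.15 at (x,y) = (4.69, 2.23), which is not an integer point.
(x,y)=(5,1): 4·5+1·1=21≤21, 3·5+4·1=19≤23, objective 28.
(x,y)=(4,2): 4·4+1·2=18≤21, 3·4+4·2=20≤23, objective 26.
(x,y)=(5,0): 4·5+1·0=20≤21, 3·5+4·0=15≤23, objective 25.
The best lattice point is (5,1), giving 28.

28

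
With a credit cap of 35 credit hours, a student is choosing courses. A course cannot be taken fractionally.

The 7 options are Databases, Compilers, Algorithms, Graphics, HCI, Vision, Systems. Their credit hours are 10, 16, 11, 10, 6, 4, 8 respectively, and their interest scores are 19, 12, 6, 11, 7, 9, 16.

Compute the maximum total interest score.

55

Allowing fractional choices, the relaxed optimum would be about 58.7, but courses are indivisible.
Databases + Graphics + HCI + Systems: credit hours 10 + 10 + 6 + 8 = 34 ≤ 35, interest score 19 + 11 + 7 + 16 = 53.
Databases + HCI + Vision + Systems: credit hours 10 + 6 + 4 + 8 = 28 ≤ 35, interest score 19 + 7 + 9 + 16 = 51.
Databases + Graphics + Vision + Systems: credit hours 10 + 10 + 4 + 8 = 32 ≤ 35, interest score 19 + 11 + 9 + 16 = 55.
Best is Databases, Graphics, Vision, and Systems with total interest score 55.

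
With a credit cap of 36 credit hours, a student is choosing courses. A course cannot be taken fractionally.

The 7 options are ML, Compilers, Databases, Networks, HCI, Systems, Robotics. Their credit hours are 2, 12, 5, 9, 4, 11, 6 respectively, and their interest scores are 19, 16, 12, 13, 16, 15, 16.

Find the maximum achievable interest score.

82

Take ML, Compilers, HCI, Systems, and Robotics: credit hours 2 + 12 + 4 + 11 + 6 = 35 ≤ 36, interest score 19 + 16 + 16 + 15 + 16 = 82.
No other feasible combination does better.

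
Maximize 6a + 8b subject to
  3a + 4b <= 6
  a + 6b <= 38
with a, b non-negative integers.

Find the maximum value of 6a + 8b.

(a,b)=(2,0) is feasible, giving 12.
(a,b)=(1,0) is feasible, giving 6.
Maximum is 12 at (a,b)=(2,0).

12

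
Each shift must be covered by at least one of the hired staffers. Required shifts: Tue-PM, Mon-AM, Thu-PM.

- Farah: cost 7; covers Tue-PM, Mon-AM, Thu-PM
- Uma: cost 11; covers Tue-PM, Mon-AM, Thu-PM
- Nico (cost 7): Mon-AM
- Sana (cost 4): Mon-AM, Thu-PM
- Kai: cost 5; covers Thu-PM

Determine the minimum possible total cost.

7

The greedy cost-per-new-shift heuristic would pick Sana and Farah for 11, but a cheaper cover exists.
Farah alone covers Tue-PM, Mon-AM, Thu-PM — every shift.
Total cost: 7.
No cover costs less than 7.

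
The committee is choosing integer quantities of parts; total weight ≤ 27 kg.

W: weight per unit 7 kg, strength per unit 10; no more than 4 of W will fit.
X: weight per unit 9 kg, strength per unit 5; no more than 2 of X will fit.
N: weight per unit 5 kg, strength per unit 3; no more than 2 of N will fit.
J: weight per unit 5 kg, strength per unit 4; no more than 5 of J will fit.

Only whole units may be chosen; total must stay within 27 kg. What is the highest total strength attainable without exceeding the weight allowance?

34

W has the best ratio (10/7); taking only W gives at most 3×10 = 30 (stopped by the weight limit).
Mixing does better — 3×W and 1×J: weight 26 ≤ 27, strength 3·10 + 1·4 = 34.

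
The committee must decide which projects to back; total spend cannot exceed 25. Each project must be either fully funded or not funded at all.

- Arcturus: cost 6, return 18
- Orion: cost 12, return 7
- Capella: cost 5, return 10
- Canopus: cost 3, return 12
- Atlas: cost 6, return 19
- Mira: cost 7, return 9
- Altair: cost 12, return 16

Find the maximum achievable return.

59

Allowing fractional choices, the relaxed optimum would be about 65.7, but projects are indivisible.
Arcturus + Capella + Atlas + Mira: cost 6 + 5 + 6 + 7 = 24 ≤ 25, return 18 + 10 + 19 + 9 = 56.
Arcturus + Capella + Canopus + Atlas: cost 6 + 5 + 3 + 6 = 20 ≤ 25, return 18 + 10 + 12 + 19 = 59.
Arcturus + Canopus + Atlas + Mira: cost 6 + 3 + 6 + 7 = 22 ≤ 25, return 18 + 12 + 19 + 9 = 58.
Best is Arcturus, Capella, Canopus, and Atlas with total return 59.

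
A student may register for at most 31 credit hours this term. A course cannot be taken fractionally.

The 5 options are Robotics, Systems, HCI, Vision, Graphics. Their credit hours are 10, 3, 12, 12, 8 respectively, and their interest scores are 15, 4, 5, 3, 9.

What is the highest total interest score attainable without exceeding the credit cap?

Robotics + HCI + Graphics: credit hours 10 + 12 + 8 = 30 ≤ 31, interest score 15 + 5 + 9 = 29.
Robotics + Systems + Graphics: credit hours 10 + 3 + 8 = 21 ≤ 31, interest score 15 + 4 + 9 = 28.
Best is Robotics, HCI, and Graphics with total interest score 29.

29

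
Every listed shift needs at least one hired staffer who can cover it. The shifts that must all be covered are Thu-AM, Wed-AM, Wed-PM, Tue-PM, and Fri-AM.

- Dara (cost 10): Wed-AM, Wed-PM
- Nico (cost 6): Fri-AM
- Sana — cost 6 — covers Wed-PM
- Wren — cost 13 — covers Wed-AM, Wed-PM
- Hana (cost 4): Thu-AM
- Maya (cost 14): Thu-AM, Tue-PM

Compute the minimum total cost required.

30

This is a weighted set-cover instance.
The greedy cost-per-new-shift heuristic would pick Hana, Dara, Nico, and Maya for 34, but a cheaper cover exists.
Choose Dara, Nico, and Maya: together they cover Thu-AM, Wed-AM, Wed-PM, Tue-PM, Fri-AM — every shift.
Total cost: 10 + 6 + 14 = 30.
No cover costs less than 30.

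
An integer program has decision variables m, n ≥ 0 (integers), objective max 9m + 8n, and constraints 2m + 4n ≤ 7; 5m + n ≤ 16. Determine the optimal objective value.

27

(m,n)=(3,0): 2·3+4·0=6≤7, 5·3+1·0=15≤16, objective 27.
(m,n)=(2,0): 2·2+4·0=4≤7, 5·2+1·0=10≤16, objective 18.
Maximum is 27 at (m,n)=(3,0).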